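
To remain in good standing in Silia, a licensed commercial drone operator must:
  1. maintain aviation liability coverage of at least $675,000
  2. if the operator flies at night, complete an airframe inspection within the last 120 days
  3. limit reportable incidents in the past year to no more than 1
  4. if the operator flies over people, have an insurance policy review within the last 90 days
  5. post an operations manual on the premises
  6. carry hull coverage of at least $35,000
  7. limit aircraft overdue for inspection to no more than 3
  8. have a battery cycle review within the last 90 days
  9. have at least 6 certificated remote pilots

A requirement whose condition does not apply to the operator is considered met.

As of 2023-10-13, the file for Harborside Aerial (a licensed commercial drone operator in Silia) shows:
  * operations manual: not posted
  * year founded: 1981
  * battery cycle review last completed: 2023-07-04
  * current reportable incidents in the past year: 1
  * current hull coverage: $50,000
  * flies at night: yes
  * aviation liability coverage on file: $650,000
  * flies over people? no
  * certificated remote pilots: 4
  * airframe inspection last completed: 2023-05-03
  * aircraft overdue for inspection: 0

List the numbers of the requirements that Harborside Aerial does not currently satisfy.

1. aviation liability coverage $650,000 < $675,000 → not met
2. condition 'flies at night' holds; airframe inspection 163 days ago vs limit 120 → not met
3. reportable incidents in the past year 1 ≤ 1 → met
4. condition 'flies over people' does not hold → requirement n/a → met
5. operations manual absent → not met
6. hull coverage $50,000 ≥ $35,000 → met
7. aircraft overdue for inspection 0 ≤ 3 → met
8. battery cycle review 101 days ago vs limit 90 → not met
9. certificated remote pilots 4 < 6 → not met
Not met: 1, 2, 5, 8, 9

1, 2, 5, 8, 9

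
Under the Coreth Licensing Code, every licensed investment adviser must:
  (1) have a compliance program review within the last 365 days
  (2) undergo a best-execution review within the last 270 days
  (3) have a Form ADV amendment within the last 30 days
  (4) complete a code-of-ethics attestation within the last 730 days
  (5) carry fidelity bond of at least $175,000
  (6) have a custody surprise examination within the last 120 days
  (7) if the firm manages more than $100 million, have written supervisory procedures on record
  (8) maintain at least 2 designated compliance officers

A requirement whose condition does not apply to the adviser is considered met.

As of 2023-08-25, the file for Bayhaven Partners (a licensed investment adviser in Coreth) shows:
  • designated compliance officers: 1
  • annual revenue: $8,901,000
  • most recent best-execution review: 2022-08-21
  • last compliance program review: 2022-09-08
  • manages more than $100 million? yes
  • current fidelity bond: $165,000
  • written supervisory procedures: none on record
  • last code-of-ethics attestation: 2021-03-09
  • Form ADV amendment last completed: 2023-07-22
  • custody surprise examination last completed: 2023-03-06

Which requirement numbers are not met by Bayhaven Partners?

1. compliance program review 351 days ago vs limit 365 → met
2. best-execution review 369 days ago vs limit 270 → not met
3. Form ADV amendment 34 days ago vs limit 30 → not met
4. code-of-ethics attestation 899 days ago vs limit 730 → not met
5. fidelity bond $165,000 < $175,000 → not met
6. custody surprise examination 172 days ago vs limit 120 → not met
7. condition 'manages more than $100 million' holds; written supervisory procedures absent → not met
8. designated compliance officers 1 < 2 → not met
Not met: 2, 3, 4, 5, 6, 7, 8

2, 3, 4, 5, 6, 7, 8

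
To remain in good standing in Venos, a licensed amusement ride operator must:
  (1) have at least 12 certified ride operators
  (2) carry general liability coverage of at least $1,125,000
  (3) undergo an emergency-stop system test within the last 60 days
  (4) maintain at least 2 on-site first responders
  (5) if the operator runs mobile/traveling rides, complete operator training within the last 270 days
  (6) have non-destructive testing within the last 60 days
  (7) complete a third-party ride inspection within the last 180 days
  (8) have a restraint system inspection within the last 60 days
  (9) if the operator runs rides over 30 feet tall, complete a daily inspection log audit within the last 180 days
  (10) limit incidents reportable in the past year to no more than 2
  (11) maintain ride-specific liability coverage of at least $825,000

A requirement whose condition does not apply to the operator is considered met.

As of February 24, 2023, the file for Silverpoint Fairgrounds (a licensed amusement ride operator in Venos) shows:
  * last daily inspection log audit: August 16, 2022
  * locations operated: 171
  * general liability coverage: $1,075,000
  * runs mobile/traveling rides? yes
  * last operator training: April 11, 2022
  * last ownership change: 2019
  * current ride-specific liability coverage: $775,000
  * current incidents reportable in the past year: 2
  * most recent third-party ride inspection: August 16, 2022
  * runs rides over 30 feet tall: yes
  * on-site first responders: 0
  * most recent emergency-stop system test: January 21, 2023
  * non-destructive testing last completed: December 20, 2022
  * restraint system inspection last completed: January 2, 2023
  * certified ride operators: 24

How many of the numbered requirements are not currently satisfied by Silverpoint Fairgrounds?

7

1. certified ride operators 24 ≥ 12 → met
2. general liability coverage $1,075,000 < $1,125,000 → not met
3. emergency-stop system test 34 days ago vs limit 60 → met
4. on-site first responders 0 < 2 → not met
5. condition 'runs mobile/traveling rides' holds; operator training 319 days ago vs limit 270 → not met
6. non-destructive testing 66 days ago vs limit 60 → not met
7. third-party ride inspection 192 days ago vs limit 180 → not met
8. restraint system inspection 53 days ago vs limit 60 → met
9. condition 'runs rides over 30 feet tall' holds; daily inspection log audit 192 days ago vs limit 180 → not met
10. incidents reportable in the past year 2 ≤ 2 → met
11. ride-specific liability coverage $775,000 < $825,000 → not met
Not met: 7 of 11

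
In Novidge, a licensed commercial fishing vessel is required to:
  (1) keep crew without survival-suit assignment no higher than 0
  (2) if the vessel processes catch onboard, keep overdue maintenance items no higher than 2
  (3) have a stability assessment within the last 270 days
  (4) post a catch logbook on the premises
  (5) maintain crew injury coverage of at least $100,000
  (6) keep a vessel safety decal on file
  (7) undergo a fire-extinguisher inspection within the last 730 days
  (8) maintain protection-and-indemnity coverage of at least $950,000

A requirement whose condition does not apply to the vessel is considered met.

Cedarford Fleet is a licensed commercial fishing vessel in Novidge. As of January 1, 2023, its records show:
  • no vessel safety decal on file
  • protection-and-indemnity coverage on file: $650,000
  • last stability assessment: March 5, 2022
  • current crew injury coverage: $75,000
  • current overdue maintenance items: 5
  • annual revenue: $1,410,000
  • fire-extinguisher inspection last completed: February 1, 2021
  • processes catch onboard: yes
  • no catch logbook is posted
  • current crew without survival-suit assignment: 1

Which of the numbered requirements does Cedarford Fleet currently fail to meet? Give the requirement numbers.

1, 2, 3, 4, 5, 6, 8

1. crew without survival-suit assignment 1 > 0 → not met
2. condition 'processes catch onboard' holds; overdue maintenance items 5 > 2 → not met
3. stability assessment 302 days ago vs limit 270 → not met
4. catch logbook absent → not met
5. crew injury coverage $75,000 < $100,000 → not met
6. vessel safety decal absent → not met
7. fire-extinguisher inspection 699 days ago vs limit 730 → met
8. protection-and-indemnity coverage $650,000 < $950,000 → not met
Not met: 1, 2, 3, 4, 5, 6, 8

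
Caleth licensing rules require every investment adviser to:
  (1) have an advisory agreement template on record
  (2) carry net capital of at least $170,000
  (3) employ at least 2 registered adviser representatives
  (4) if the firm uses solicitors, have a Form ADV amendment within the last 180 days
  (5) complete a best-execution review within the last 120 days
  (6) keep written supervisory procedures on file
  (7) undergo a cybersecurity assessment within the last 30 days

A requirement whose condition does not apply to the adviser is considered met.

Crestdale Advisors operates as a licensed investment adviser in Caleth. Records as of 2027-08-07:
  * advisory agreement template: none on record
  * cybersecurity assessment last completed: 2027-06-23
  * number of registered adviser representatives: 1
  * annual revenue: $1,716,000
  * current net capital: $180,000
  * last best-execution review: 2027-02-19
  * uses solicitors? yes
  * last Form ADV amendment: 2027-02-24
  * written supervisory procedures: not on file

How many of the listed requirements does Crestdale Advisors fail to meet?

5

1. advisory agreement template absent → not met
2. net capital $180,000 ≥ $170,000 → met
3. registered adviser representatives 1 < 2 → not met
4. condition 'uses solicitors' holds; Form ADV amendment 164 days ago vs limit 180 → met
5. best-execution review 169 days ago vs limit 120 → not met
6. written supervisory procedures absent → not met
7. cybersecurity assessment 45 days ago vs limit 30 → not met
Not met: 5 of 7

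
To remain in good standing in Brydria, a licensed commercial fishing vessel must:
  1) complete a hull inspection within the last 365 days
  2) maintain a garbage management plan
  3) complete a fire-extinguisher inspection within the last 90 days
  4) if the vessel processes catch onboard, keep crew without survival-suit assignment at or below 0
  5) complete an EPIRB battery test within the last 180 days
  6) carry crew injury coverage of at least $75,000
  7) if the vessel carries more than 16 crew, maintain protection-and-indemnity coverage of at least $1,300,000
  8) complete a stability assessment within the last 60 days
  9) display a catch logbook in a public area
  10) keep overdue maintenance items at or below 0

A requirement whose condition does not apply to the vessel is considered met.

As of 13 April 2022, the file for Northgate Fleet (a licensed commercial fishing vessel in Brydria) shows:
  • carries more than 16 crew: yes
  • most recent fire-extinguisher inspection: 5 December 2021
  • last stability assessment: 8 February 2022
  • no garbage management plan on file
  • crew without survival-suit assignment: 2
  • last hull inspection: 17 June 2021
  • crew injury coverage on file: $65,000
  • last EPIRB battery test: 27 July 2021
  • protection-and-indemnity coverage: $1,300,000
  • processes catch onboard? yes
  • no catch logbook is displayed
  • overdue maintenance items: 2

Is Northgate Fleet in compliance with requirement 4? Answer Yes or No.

No

4. condition 'processes catch onboard' holds; crew without survival-suit assignment 2 > 0 → not met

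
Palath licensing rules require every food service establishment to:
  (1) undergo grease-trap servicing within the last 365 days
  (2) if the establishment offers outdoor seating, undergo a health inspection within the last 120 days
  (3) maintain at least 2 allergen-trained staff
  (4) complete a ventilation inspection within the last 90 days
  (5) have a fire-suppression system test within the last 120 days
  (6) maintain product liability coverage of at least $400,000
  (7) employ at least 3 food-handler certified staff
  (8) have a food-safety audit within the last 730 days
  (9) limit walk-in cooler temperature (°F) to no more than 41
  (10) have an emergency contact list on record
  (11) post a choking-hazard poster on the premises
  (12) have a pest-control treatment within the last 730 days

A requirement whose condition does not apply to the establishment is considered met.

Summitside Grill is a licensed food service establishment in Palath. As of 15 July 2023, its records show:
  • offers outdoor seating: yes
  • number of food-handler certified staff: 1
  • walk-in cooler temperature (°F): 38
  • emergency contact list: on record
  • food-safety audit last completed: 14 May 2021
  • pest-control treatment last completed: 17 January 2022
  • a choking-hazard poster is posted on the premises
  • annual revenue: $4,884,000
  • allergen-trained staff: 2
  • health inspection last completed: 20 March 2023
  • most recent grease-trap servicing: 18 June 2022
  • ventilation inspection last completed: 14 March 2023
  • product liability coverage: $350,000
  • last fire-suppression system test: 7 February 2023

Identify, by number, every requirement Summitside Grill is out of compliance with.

1. grease-trap servicing 392 days ago vs limit 365 → not met
2. condition 'offers outdoor seating' holds; health inspection 117 days ago vs limit 120 → met
3. allergen-trained staff 2 ≥ 2 → met
4. ventilation inspection 123 days ago vs limit 90 → not met
5. fire-suppression system test 158 days ago vs limit 120 → not met
6. product liability coverage $350,000 < $400,000 → not met
7. food-handler certified staff 1 < 3 → not met
8. food-safety audit 792 days ago vs limit 730 → not met
9. walk-in cooler temperature (°F) 38 ≤ 41 → met
10. emergency contact list present → met
11. choking-hazard poster present → met
12. pest-control treatment 544 days ago vs limit 730 → met
Not met: 1, 4, 5, 6, 7, 8

1, 4, 5, 6, 7, 8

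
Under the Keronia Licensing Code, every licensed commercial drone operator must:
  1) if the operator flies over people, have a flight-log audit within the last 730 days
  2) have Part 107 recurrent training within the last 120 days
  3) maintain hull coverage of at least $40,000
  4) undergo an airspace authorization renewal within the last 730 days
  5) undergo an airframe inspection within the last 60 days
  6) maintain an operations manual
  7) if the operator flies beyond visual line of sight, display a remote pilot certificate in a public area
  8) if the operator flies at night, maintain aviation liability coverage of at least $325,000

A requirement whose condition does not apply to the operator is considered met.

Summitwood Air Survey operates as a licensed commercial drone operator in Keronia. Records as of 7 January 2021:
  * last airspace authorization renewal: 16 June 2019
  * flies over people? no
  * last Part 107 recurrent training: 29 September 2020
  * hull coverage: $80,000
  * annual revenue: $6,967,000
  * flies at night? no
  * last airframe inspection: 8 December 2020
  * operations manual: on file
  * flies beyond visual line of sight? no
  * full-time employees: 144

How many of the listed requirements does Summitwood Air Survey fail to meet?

0

1. condition 'flies over people' does not hold → requirement n/a → met
2. Part 107 recurrent training 100 days ago vs limit 120 → met
3. hull coverage $80,000 ≥ $40,000 → met
4. airspace authorization renewal 571 days ago vs limit 730 → met
5. airframe inspection 30 days ago vs limit 60 → met
6. operations manual present → met
7. condition 'flies beyond visual line of sight' does not hold → requirement n/a → met
8. condition 'flies at night' does not hold → requirement n/a → met
Not met: 0 of 8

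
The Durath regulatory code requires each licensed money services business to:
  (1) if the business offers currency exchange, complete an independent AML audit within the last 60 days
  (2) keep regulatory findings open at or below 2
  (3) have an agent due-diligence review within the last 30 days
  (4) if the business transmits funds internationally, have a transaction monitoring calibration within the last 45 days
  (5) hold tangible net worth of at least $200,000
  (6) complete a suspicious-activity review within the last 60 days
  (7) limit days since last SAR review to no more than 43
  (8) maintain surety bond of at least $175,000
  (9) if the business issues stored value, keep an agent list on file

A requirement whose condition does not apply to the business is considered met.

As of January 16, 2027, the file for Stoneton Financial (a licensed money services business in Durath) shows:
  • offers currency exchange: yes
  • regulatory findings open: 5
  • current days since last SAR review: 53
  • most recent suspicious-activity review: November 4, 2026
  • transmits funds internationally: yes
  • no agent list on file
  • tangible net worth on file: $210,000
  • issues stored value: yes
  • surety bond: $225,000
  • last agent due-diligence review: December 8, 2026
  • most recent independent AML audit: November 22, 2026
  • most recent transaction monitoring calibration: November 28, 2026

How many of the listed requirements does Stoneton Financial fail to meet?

1. condition 'offers currency exchange' holds; independent AML audit 55 days ago vs limit 60 → met
2. regulatory findings open 5 > 2 → not met
3. agent due-diligence review 39 days ago vs limit 30 → not met
4. condition 'transmits funds internationally' holds; transaction monitoring calibration 49 days ago vs limit 45 → not met
5. tangible net worth $210,000 ≥ $200,000 → met
6. suspicious-activity review 73 days ago vs limit 60 → not met
7. days since last SAR review 53 > 43 → not met
8. surety bond $225,000 ≥ $175,000 → met
9. condition 'issues stored value' holds; agent list absent → not met
Not met: 6 of 9

6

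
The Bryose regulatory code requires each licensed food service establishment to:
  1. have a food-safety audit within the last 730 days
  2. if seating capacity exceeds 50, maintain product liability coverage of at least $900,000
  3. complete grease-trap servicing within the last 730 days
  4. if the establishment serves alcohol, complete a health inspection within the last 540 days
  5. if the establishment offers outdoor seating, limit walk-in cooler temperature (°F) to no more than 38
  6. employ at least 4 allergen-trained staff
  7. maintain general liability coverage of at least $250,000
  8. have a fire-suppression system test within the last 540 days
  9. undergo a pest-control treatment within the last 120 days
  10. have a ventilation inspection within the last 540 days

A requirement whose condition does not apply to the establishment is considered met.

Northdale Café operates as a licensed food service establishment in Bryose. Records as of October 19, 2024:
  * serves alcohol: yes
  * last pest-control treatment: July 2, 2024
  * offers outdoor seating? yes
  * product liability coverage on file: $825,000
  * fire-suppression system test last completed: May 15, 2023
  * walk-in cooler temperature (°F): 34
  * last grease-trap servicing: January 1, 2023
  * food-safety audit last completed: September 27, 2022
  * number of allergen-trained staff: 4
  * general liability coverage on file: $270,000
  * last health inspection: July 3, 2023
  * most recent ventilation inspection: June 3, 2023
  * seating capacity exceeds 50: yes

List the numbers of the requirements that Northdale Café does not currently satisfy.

1. food-safety audit 753 days ago vs limit 730 → not met
2. condition 'seating capacity exceeds 50' holds; product liability coverage $825,000 < $900,000 → not met
3. grease-trap servicing 657 days ago vs limit 730 → met
4. condition 'serves alcohol' holds; health inspection 474 days ago vs limit 540 → met
5. condition 'offers outdoor seating' holds; walk-in cooler temperature (°F) 34 ≤ 38 → met
6. allergen-trained staff 4 ≥ 4 → met
7. general liability coverage $270,000 ≥ $250,000 → met
8. fire-suppression system test 523 days ago vs limit 540 → met
9. pest-control treatment 109 days ago vs limit 120 → met
10. ventilation inspection 504 days ago vs limit 540 → met
Not met: 1, 2

1, 2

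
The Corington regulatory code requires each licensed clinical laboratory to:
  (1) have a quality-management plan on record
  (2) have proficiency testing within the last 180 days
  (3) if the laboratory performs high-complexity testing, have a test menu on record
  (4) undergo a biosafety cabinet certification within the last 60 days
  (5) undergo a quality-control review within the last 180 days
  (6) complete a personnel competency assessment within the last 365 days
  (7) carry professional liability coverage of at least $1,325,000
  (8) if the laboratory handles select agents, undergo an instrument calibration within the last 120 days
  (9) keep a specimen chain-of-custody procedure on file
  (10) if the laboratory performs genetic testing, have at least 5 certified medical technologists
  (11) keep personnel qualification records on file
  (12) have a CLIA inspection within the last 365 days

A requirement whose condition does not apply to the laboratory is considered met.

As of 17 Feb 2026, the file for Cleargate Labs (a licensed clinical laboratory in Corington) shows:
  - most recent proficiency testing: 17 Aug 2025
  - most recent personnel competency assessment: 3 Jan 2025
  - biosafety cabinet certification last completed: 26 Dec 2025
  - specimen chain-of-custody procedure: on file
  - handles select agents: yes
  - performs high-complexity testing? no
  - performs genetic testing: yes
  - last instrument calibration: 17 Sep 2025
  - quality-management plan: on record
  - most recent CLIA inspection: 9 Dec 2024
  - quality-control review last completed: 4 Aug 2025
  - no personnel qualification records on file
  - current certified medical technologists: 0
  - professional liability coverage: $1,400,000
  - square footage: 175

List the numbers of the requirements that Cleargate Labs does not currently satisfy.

1. quality-management plan present → met
2. proficiency testing 184 days ago vs limit 180 → not met
3. condition 'performs high-complexity testing' does not hold → requirement n/a → met
4. biosafety cabinet certification 53 days ago vs limit 60 → met
5. quality-control review 197 days ago vs limit 180 → not met
6. personnel competency assessment 410 days ago vs limit 365 → not met
7. professional liability coverage $1,400,000 ≥ $1,325,000 → met
8. condition 'handles select agents' holds; instrument calibration 153 days ago vs limit 120 → not met
9. specimen chain-of-custody procedure present → met
10. condition 'performs genetic testing' holds; certified medical technologists 0 < 5 → not met
11. personnel qualification records absent → not met
12. CLIA inspection 435 days ago vs limit 365 → not met
Not met: 2, 5, 6, 8, 10, 11, 12

2, 5, 6, 8, 10, 11, 12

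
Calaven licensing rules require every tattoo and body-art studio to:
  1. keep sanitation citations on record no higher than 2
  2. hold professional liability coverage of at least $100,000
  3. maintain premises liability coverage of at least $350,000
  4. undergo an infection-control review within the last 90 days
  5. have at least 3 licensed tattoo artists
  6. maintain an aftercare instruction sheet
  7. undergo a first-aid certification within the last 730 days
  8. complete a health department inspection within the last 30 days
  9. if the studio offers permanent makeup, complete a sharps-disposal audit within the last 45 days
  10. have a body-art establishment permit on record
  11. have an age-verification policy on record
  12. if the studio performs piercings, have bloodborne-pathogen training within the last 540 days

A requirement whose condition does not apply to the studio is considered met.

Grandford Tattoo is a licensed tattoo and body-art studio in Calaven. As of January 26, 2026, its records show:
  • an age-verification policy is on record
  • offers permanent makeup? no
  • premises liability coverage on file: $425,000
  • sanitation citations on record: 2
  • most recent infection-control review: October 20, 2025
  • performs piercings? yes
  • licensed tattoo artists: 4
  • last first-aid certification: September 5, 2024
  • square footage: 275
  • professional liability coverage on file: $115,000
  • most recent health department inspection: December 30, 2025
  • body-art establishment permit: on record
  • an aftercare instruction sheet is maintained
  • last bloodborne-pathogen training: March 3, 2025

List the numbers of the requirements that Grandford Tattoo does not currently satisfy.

4

1. sanitation citations on record 2 ≤ 2 → met
2. professional liability coverage $115,000 ≥ $100,000 → met
3. premises liability coverage $425,000 ≥ $350,000 → met
4. infection-control review 98 days ago vs limit 90 → not met
5. licensed tattoo artists 4 ≥ 3 → met
6. aftercare instruction sheet present → met
7. first-aid certification 508 days ago vs limit 730 → met
8. health department inspection 27 days ago vs limit 30 → met
9. condition 'offers permanent makeup' does not hold → requirement n/a → met
10. body-art establishment permit present → met
11. age-verification policy present → met
12. condition 'performs piercings' holds; bloodborne-pathogen training 329 days ago vs limit 540 → met
Not met: 4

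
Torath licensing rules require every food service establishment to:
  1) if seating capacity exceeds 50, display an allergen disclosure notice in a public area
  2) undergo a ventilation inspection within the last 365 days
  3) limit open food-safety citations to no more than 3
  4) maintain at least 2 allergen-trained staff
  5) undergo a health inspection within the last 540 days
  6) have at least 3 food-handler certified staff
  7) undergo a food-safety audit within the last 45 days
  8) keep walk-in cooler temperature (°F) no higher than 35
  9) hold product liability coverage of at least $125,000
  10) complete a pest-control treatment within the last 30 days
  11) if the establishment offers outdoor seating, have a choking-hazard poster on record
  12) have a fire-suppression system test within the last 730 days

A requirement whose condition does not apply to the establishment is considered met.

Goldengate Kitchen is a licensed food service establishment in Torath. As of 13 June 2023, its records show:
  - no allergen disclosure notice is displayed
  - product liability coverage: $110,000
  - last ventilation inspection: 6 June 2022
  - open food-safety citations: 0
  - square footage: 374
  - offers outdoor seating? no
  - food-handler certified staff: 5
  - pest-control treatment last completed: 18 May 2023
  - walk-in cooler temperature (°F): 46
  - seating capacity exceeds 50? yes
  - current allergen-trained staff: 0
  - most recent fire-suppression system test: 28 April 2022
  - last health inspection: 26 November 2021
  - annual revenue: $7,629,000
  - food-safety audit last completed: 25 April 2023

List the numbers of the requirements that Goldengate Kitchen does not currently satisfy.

1. condition 'seating capacity exceeds 50' holds; allergen disclosure notice absent → not met
2. ventilation inspection 372 days ago vs limit 365 → not met
3. open food-safety citations 0 ≤ 3 → met
4. allergen-trained staff 0 < 2 → not met
5. health inspection 564 days ago vs limit 540 → not met
6. food-handler certified staff 5 ≥ 3 → met
7. food-safety audit 49 days ago vs limit 45 → not met
8. walk-in cooler temperature (°F) 46 > 35 → not met
9. product liability coverage $110,000 < $125,000 → not met
10. pest-control treatment 26 days ago vs limit 30 → met
11. condition 'offers outdoor seating' does not hold → requirement n/a → met
12. fire-suppression system test 411 days ago vs limit 730 → met
Not met: 1, 2, 4, 5, 7, 8, 9

1, 2, 4, 5, 7, 8, 9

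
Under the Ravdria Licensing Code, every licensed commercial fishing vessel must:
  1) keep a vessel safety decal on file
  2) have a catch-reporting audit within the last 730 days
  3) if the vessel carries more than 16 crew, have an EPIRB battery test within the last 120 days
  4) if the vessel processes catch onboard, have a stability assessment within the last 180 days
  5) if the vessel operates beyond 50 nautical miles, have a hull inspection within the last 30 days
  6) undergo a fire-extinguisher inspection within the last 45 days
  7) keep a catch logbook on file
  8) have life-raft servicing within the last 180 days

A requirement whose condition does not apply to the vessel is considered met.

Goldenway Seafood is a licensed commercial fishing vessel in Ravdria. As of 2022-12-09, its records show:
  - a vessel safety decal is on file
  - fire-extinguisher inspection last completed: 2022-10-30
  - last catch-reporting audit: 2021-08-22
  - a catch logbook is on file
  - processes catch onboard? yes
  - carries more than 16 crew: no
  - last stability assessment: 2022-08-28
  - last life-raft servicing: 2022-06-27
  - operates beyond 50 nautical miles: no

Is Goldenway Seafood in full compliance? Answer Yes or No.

Yes

1. vessel safety decal present → met
2. catch-reporting audit 474 days ago vs limit 730 → met
3. condition 'carries more than 16 crew' does not hold → requirement n/a → met
4. condition 'processes catch onboard' holds; stability assessment 103 days ago vs limit 180 → met
5. condition 'operates beyond 50 nautical miles' does not hold → requirement n/a → met
6. fire-extinguisher inspection 40 days ago vs limit 45 → met
7. catch logbook present → met
8. life-raft servicing 165 days ago vs limit 180 → met
All met.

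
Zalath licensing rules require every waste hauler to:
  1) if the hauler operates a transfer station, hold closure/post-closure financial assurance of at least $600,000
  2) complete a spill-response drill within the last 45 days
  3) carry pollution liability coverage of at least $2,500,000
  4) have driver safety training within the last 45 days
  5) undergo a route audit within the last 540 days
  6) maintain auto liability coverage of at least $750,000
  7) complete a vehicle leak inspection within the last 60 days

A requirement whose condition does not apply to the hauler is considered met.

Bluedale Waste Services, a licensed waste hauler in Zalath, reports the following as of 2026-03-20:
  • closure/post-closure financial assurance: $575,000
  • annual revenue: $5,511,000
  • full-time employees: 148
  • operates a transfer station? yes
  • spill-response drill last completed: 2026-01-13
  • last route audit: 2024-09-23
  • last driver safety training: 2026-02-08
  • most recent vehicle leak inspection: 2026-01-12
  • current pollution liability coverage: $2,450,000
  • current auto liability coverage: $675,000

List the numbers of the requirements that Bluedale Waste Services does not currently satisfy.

1. condition 'operates a transfer station' holds; closure/post-closure financial assurance $575,000 < $600,000 → not met
2. spill-response drill 66 days ago vs limit 45 → not met
3. pollution liability coverage $2,450,000 < $2,500,000 → not met
4. driver safety training 40 days ago vs limit 45 → met
5. route audit 543 days ago vs limit 540 → not met
6. auto liability coverage $675,000 < $750,000 → not met
7. vehicle leak inspection 67 days ago vs limit 60 → not met
Not met: 1, 2, 3, 5, 6, 7

1, 2, 3, 5, 6, 7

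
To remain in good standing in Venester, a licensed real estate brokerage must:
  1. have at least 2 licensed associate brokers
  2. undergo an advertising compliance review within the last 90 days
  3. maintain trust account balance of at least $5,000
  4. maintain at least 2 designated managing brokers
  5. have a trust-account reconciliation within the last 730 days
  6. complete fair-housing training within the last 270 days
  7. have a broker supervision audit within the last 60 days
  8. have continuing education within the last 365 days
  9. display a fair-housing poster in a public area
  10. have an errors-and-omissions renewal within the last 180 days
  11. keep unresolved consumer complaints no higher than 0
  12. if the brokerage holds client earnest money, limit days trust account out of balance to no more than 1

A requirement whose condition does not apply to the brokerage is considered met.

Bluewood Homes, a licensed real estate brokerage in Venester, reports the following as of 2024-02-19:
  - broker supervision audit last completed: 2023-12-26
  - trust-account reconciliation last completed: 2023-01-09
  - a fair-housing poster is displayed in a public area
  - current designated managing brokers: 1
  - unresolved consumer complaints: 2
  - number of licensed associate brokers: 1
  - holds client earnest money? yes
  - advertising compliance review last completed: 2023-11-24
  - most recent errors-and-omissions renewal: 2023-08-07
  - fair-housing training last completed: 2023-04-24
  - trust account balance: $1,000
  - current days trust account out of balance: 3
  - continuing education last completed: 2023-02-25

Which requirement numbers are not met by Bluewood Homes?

1. licensed associate brokers 1 < 2 → not met
2. advertising compliance review 87 days ago vs limit 90 → met
3. trust account balance $1,000 < $5,000 → not met
4. designated managing brokers 1 < 2 → not met
5. trust-account reconciliation 406 days ago vs limit 730 → met
6. fair-housing training 301 days ago vs limit 270 → not met
7. broker supervision audit 55 days ago vs limit 60 → met
8. continuing education 359 days ago vs limit 365 → met
9. fair-housing poster present → met
10. errors-and-omissions renewal 196 days ago vs limit 180 → not met
11. unresolved consumer complaints 2 > 0 → not met
12. condition 'holds client earnest money' holds; days trust account out of balance 3 > 1 → not met
Not met: 1, 3, 4, 6, 10, 11, 12

1, 3, 4, 6, 10, 11, 12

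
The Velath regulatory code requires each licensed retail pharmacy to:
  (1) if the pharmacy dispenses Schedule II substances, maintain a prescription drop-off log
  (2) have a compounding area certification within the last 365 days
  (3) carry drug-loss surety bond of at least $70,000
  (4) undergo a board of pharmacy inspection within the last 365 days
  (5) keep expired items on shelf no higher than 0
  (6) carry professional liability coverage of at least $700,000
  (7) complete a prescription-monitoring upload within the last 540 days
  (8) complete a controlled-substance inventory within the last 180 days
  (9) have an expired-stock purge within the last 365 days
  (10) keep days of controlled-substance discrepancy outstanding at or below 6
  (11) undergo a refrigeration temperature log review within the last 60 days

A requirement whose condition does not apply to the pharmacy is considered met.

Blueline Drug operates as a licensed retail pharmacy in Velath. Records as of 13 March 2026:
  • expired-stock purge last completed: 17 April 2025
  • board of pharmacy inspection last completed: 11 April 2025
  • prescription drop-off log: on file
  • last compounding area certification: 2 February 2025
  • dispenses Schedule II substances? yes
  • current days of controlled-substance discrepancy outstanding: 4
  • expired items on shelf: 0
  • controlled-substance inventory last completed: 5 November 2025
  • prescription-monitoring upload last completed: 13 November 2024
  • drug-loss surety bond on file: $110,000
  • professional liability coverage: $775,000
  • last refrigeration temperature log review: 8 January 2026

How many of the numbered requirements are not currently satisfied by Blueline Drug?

1. condition 'dispenses Schedule II substances' holds; prescription drop-off log present → met
2. compounding area certification 404 days ago vs limit 365 → not met
3. drug-loss surety bond $110,000 ≥ $70,000 → met
4. board of pharmacy inspection 336 days ago vs limit 365 → met
5. expired items on shelf 0 ≤ 0 → met
6. professional liability coverage $775,000 ≥ $700,000 → met
7. prescription-monitoring upload 485 days ago vs limit 540 → met
8. controlled-substance inventory 128 days ago vs limit 180 → met
9. expired-stock purge 330 days ago vs limit 365 → met
10. days of controlled-substance discrepancy outstanding 4 ≤ 6 → met
11. refrigeration temperature log review 64 days ago vs limit 60 → not met
Not met: 2 of 11

2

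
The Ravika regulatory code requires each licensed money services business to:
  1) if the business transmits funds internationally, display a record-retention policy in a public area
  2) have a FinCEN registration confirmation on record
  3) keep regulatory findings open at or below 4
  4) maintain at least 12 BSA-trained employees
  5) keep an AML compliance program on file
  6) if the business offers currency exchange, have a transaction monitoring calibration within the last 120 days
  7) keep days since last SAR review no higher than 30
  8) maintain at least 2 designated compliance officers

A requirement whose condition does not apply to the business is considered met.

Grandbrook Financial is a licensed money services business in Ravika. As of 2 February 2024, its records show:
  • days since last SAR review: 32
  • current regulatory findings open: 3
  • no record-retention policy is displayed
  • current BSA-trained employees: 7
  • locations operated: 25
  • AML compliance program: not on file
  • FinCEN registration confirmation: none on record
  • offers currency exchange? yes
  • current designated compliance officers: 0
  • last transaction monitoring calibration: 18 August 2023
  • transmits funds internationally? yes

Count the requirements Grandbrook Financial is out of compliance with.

7

1. condition 'transmits funds internationally' holds; record-retention policy absent → not met
2. FinCEN registration confirmation absent → not met
3. regulatory findings open 3 ≤ 4 → met
4. BSA-trained employees 7 < 12 → not met
5. AML compliance program absent → not met
6. condition 'offers currency exchange' holds; transaction monitoring calibration 168 days ago vs limit 120 → not met
7. days since last SAR review 32 > 30 → not met
8. designated compliance officers 0 < 2 → not met
Not met: 7 of 8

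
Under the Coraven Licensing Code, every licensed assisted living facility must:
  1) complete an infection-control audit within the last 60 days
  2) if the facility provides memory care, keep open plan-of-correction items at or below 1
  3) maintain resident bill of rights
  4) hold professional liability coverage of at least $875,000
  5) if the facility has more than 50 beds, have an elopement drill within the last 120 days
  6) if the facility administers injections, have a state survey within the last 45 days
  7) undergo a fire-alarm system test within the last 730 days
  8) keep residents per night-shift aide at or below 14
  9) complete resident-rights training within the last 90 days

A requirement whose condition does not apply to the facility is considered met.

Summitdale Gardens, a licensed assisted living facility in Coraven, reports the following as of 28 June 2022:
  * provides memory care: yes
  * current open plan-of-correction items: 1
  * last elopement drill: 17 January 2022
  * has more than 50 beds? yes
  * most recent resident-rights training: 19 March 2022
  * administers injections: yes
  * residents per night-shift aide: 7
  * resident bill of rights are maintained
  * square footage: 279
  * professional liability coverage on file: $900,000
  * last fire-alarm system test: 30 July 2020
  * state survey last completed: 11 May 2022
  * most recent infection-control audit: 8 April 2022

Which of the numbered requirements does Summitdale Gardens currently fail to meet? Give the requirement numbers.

1. infection-control audit 81 days ago vs limit 60 → not met
2. condition 'provides memory care' holds; open plan-of-correction items 1 ≤ 1 → met
3. resident bill of rights present → met
4. professional liability coverage $900,000 ≥ $875,000 → met
5. condition 'has more than 50 beds' holds; elopement drill 162 days ago vs limit 120 → not met
6. condition 'administers injections' holds; state survey 48 days ago vs limit 45 → not met
7. fire-alarm system test 698 days ago vs limit 730 → met
8. residents per night-shift aide 7 ≤ 14 → met
9. resident-rights training 101 days ago vs limit 90 → not met
Not met: 1, 5, 6, 9

1, 5, 6, 9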